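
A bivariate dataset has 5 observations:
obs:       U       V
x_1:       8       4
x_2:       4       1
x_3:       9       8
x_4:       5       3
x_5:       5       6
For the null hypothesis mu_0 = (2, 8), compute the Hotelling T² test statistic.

Step 1 — sample mean vector:
  mean(U) = (8 + 4 + 9 + 5 + 5) / 5 = 31/5 = 6.2
  mean(V) = (4 + 1 + 8 + 3 + 6) / 5 = 22/5 = 4.4
  x̄ = (6.2, 4.4),  deviation x̄ - mu_0 = (6.2, 4.4) - (2, 8) = (4.2, -3.6).

Step 2 — sample covariance matrix, S[i,j] = (1/(n-1)) · Σ_k (x_{k,i} - mean_i) · (x_{k,j} - mean_j), divisor n-1 = 4:
  S[U,U] = ((1.8)·(1.8) + (-2.2)·(-2.2) + (2.8)·(2.8) + (-1.2)·(-1.2) + (-1.2)·(-1.2)) / 4 = 18.8/4 = 4.7
  S[U,V] = ((1.8)·(-0.4) + (-2.2)·(-3.4) + (2.8)·(3.6) + (-1.2)·(-1.4) + (-1.2)·(1.6)) / 4 = 16.6/4 = 4.15
  S[V,V] = ((-0.4)·(-0.4) + (-3.4)·(-3.4) + (3.6)·(3.6) + (-1.4)·(-1.4) + (1.6)·(1.6)) / 4 = 29.2/4 = 7.3
  S = [[4.7, 4.15],
 [4.15, 7.3]].

Step 3 — invert S. det(S) = 4.7·7.3 - (4.15)² = 17.0875.
  S^{-1} = (1/det) · [[d, -b], [-b, a]] = [[0.4272, -0.2429],
 [-0.2429, 0.2751]].

Step 4 — quadratic form (x̄ - mu_0)^T · S^{-1} · (x̄ - mu_0):
  S^{-1} · (x̄ - mu_0) = (2.6686, -2.0102),
  (x̄ - mu_0)^T · [...] = (4.2)·(2.6686) + (-3.6)·(-2.0102) = 18.4451.

Step 5 — scale by n: T² = 5 · 18.4451 = 92.2253.

T² ≈ 92.2253


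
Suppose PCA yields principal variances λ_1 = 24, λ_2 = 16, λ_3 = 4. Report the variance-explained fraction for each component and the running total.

Step 1 — total variance = trace(Sigma) = Σ λ_i = 24 + 16 + 4 = 44.

Step 2 — fraction explained by component i = λ_i / Σ λ:
  PC1: 24/44 = 0.5455
  PC2: 16/44 = 0.3636
  PC3: 4/44 = 0.0909

Step 3 — cumulative fraction after k components = (λ_1 + ... + λ_k) / Σ λ:
  k = 1: 24/44 = 0.5455
  k = 2: (24 + 16)/44 = 40/44 = 0.9091
  k = 3: (24 + 16 + 4)/44 = 44/44 = 1

Summary (fraction, with percent):

explained: PC1 0.5455 (54.55%), PC2 0.3636 (36.36%), PC3 0.0909 (9.09%);  cumulative: 0.5455, 0.9091, 1


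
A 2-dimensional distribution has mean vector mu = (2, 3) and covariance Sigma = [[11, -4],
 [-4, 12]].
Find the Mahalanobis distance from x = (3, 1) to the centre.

Step 1 — centre the observation: (x - mu) = (1, -2).

Step 2 — invert Sigma. det(Sigma) = 11·12 - (-4)² = 116.
  Sigma^{-1} = (1/det) · [[d, -b], [-b, a]] = [[0.1034, 0.0345],
 [0.0345, 0.0948]].

Step 3 — form the quadratic (x - mu)^T · Sigma^{-1} · (x - mu):
  Sigma^{-1} · (x - mu) = (0.0345, -0.1552).
  (x - mu)^T · [Sigma^{-1} · (x - mu)] = (1)·(0.0345) + (-2)·(-0.1552) = 0.3448.

Step 4 — take square root: d = √(0.3448) ≈ 0.5872.

d(x, mu) = √(0.3448) ≈ 0.5872


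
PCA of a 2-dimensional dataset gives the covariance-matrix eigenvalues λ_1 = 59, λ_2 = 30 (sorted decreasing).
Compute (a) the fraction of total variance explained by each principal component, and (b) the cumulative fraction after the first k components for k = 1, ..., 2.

Step 1 — total variance = trace(Sigma) = Σ λ_i = 59 + 30 = 89.

Step 2 — fraction explained by component i = λ_i / Σ λ:
  PC1: 59/89 = 0.6629
  PC2: 30/89 = 0.3371

Step 3 — cumulative fraction after k components = (λ_1 + ... + λ_k) / Σ λ:
  k = 1: 59/89 = 0.6629
  k = 2: (59 + 30)/89 = 89/89 = 1

Summary (fraction, with percent):

explained: PC1 0.6629 (66.29%), PC2 0.3371 (33.71%);  cumulative: 0.6629, 1


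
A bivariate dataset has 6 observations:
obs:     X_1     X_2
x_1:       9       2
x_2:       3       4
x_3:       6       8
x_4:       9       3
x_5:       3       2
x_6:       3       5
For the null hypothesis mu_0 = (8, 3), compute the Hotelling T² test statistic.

Step 1 — sample mean vector:
  mean(X_1) = (9 + 3 + 6 + 9 + 3 + 3) / 6 = 33/6 = 5.5
  mean(X_2) = (2 + 4 + 8 + 3 + 2 + 5) / 6 = 24/6 = 4
  x̄ = (5.5, 4),  deviation x̄ - mu_0 = (5.5, 4) - (8, 3) = (-2.5, 1).

Step 2 — sample covariance matrix, S[i,j] = (1/(n-1)) · Σ_k (x_{k,i} - mean_i) · (x_{k,j} - mean_j), divisor n-1 = 5:
  S[X_1,X_1] = ((3.5)·(3.5) + (-2.5)·(-2.5) + (0.5)·(0.5) + (3.5)·(3.5) + (-2.5)·(-2.5) + (-2.5)·(-2.5)) / 5 = 43.5/5 = 8.7
  S[X_1,X_2] = ((3.5)·(-2) + (-2.5)·(0) + (0.5)·(4) + (3.5)·(-1) + (-2.5)·(-2) + (-2.5)·(1)) / 5 = -6/5 = -1.2
  S[X_2,X_2] = ((-2)·(-2) + (0)·(0) + (4)·(4) + (-1)·(-1) + (-2)·(-2) + (1)·(1)) / 5 = 26/5 = 5.2
  S = [[8.7, -1.2],
 [-1.2, 5.2]].

Step 3 — invert S. det(S) = 8.7·5.2 - (-1.2)² = 43.8.
  S^{-1} = (1/det) · [[d, -b], [-b, a]] = [[0.1187, 0.0274],
 [0.0274, 0.1986]].

Step 4 — quadratic form (x̄ - mu_0)^T · S^{-1} · (x̄ - mu_0):
  S^{-1} · (x̄ - mu_0) = (-0.2694, 0.1301),
  (x̄ - mu_0)^T · [...] = (-2.5)·(-0.2694) + (1)·(0.1301) = 0.8037.

Step 5 — scale by n: T² = 6 · 0.8037 = 4.8219.

T² ≈ 4.8219


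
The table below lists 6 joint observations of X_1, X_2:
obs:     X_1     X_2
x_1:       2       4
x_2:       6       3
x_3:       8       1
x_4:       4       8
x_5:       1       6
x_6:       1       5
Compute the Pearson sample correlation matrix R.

Step 1 — column means:
  mean(X_1) = (2 + 6 + 8 + 4 + 1 + 1) / 6 = 22/6 = 3.6667
  mean(X_2) = (4 + 3 + 1 + 8 + 6 + 5) / 6 = 27/6 = 4.5

Step 2 — sample variances and covariances s[i,j] = (1/(n-1)) · Σ_k (x_{k,i} - mean_i) · (x_{k,j} - mean_j), with n-1 = 5:
  s[X_1,X_1] = ((-1.6667)·(-1.6667) + (2.3333)·(2.3333) + (4.3333)·(4.3333) + (0.3333)·(0.3333) + (-2.6667)·(-2.6667) + (-2.6667)·(-2.6667)) / 5 = 41.3333/5 = 8.2667
  s[X_1,X_2] = ((-1.6667)·(-0.5) + (2.3333)·(-1.5) + (4.3333)·(-3.5) + (0.3333)·(3.5) + (-2.6667)·(1.5) + (-2.6667)·(0.5)) / 5 = -22/5 = -4.4
  s[X_2,X_2] = ((-0.5)·(-0.5) + (-1.5)·(-1.5) + (-3.5)·(-3.5) + (3.5)·(3.5) + (1.5)·(1.5) + (0.5)·(0.5)) / 5 = 29.5/5 = 5.9
  Sample standard deviations s_i = √(s[i,i]):
  s(X_1) = √(8.2667) = 2.8752
  s(X_2) = √(5.9) = 2.429

Step 3 — r_{ij} = s_{ij} / (s_i · s_j):
  r[X_1,X_1] = 1 (diagonal).
  r[X_1,X_2] = -4.4 / (2.8752 · 2.429) = -4.4 / 6.9838 = -0.63
  r[X_2,X_2] = 1 (diagonal).

R is symmetric with unit diagonal. Assembling:

R = [[1, -0.63],
 [-0.63, 1]]


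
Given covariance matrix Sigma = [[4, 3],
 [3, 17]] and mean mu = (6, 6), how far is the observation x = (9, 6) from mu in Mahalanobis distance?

Step 1 — centre the observation: (x - mu) = (3, 0).

Step 2 — invert Sigma. det(Sigma) = 4·17 - (3)² = 59.
  Sigma^{-1} = (1/det) · [[d, -b], [-b, a]] = [[0.2881, -0.0508],
 [-0.0508, 0.0678]].

Step 3 — form the quadratic (x - mu)^T · Sigma^{-1} · (x - mu):
  Sigma^{-1} · (x - mu) = (0.8644, -0.1525).
  (x - mu)^T · [Sigma^{-1} · (x - mu)] = (3)·(0.8644) + (0)·(-0.1525) = 2.5932.

Step 4 — take square root: d = √(2.5932) ≈ 1.6103.

d(x, mu) = √(2.5932) ≈ 1.6103


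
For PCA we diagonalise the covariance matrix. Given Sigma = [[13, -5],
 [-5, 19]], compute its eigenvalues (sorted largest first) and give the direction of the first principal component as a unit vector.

Step 1 — characteristic polynomial of 2×2 Sigma:
  det(Sigma - λI) = λ² - trace · λ + det = 0.
  trace = 13 + 19 = 32, det = 13·19 - (-5)² = 222.
Step 2 — discriminant:
  Δ = trace² - 4·det = 1024 - 888 = 136.
Step 3 — eigenvalues:
  λ = (trace ± √Δ)/2 = (32 ± 11.6619)/2,
  λ_1 = 21.831,  λ_2 = 10.169.

Step 4 — unit eigenvector for λ_1: solve (Sigma - λ_1 I)v = 0. First row:
  (13 - 21.831)·v_x + (-5)·v_y = 0, i.e. (-8.831)·v_x + (-5)·v_y = 0,
  so v ∝ (b, λ_1 - a) = (-5, 8.831); multiply by -1 so the first entry is positive: u = (5, -8.831).
  ||u|| = √((5)² + (-8.831)²) = √(102.9857) ≈ 10.1482,
  v_1 = u/||u|| ≈ (0.4927, -0.8702) (||v_1|| = 1).

λ_1 = 21.831,  λ_2 = 10.169;  v_1 ≈ (0.4927, -0.8702)


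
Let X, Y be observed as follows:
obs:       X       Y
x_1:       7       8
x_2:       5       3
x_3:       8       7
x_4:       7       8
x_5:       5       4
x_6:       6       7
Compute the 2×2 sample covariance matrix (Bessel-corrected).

Step 1 — column means:
  mean(X) = (7 + 5 + 8 + 7 + 5 + 6) / 6 = 38/6 = 6.3333
  mean(Y) = (8 + 3 + 7 + 8 + 4 + 7) / 6 = 37/6 = 6.1667

Step 2 — sample covariance S[i,j] = (1/(n-1)) · Σ_k (x_{k,i} - mean_i) · (x_{k,j} - mean_j), with n-1 = 5.
  S[X,X] = ((0.6667)·(0.6667) + (-1.3333)·(-1.3333) + (1.6667)·(1.6667) + (0.6667)·(0.6667) + (-1.3333)·(-1.3333) + (-0.3333)·(-0.3333)) / 5 = 7.3333/5 = 1.4667
  S[X,Y] = ((0.6667)·(1.8333) + (-1.3333)·(-3.1667) + (1.6667)·(0.8333) + (0.6667)·(1.8333) + (-1.3333)·(-2.1667) + (-0.3333)·(0.8333)) / 5 = 10.6667/5 = 2.1333
  S[Y,Y] = ((1.8333)·(1.8333) + (-3.1667)·(-3.1667) + (0.8333)·(0.8333) + (1.8333)·(1.8333) + (-2.1667)·(-2.1667) + (0.8333)·(0.8333)) / 5 = 22.8333/5 = 4.5667

S is symmetric (S[j,i] = S[i,j]). Assembling:

S = [[1.4667, 2.1333],
 [2.1333, 4.5667]]


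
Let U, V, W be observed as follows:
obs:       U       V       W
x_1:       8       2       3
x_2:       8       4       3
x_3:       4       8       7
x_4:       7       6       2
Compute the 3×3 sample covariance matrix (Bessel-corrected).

Step 1 — column means:
  mean(U) = (8 + 8 + 4 + 7) / 4 = 27/4 = 6.75
  mean(V) = (2 + 4 + 8 + 6) / 4 = 20/4 = 5
  mean(W) = (3 + 3 + 7 + 2) / 4 = 15/4 = 3.75

Step 2 — sample covariance S[i,j] = (1/(n-1)) · Σ_k (x_{k,i} - mean_i) · (x_{k,j} - mean_j), with n-1 = 3.
  S[U,U] = ((1.25)·(1.25) + (1.25)·(1.25) + (-2.75)·(-2.75) + (0.25)·(0.25)) / 3 = 10.75/3 = 3.5833
  S[U,V] = ((1.25)·(-3) + (1.25)·(-1) + (-2.75)·(3) + (0.25)·(1)) / 3 = -13/3 = -4.3333
  S[U,W] = ((1.25)·(-0.75) + (1.25)·(-0.75) + (-2.75)·(3.25) + (0.25)·(-1.75)) / 3 = -11.25/3 = -3.75
  S[V,V] = ((-3)·(-3) + (-1)·(-1) + (3)·(3) + (1)·(1)) / 3 = 20/3 = 6.6667
  S[V,W] = ((-3)·(-0.75) + (-1)·(-0.75) + (3)·(3.25) + (1)·(-1.75)) / 3 = 11/3 = 3.6667
  S[W,W] = ((-0.75)·(-0.75) + (-0.75)·(-0.75) + (3.25)·(3.25) + (-1.75)·(-1.75)) / 3 = 14.75/3 = 4.9167

S is symmetric (S[j,i] = S[i,j]). Assembling:

S = [[3.5833, -4.3333, -3.75],
 [-4.3333, 6.6667, 3.6667],
 [-3.75, 3.6667, 4.9167]]


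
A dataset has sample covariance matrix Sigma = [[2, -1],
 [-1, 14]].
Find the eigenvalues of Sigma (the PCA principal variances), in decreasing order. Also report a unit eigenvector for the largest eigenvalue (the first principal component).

Step 1 — characteristic polynomial of 2×2 Sigma:
  det(Sigma - λI) = λ² - trace · λ + det = 0.
  trace = 2 + 14 = 16, det = 2·14 - (-1)² = 27.
Step 2 — discriminant:
  Δ = trace² - 4·det = 256 - 108 = 148.
Step 3 — eigenvalues:
  λ = (trace ± √Δ)/2 = (16 ± 12.1655)/2,
  λ_1 = 14.0828,  λ_2 = 1.9172.

Step 4 — unit eigenvector for λ_1: solve (Sigma - λ_1 I)v = 0. First row:
  (2 - 14.0828)·v_x + (-1)·v_y = 0, i.e. (-12.0828)·v_x + (-1)·v_y = 0,
  so v ∝ (b, λ_1 - a) = (-1, 12.0828); multiply by -1 so the first entry is positive: u = (1, -12.0828).
  ||u|| = √((1)² + (-12.0828)²) = √(146.9932) ≈ 12.1241,
  v_1 = u/||u|| ≈ (0.0825, -0.9966) (||v_1|| = 1).

λ_1 = 14.0828,  λ_2 = 1.9172;  v_1 ≈ (0.0825, -0.9966)


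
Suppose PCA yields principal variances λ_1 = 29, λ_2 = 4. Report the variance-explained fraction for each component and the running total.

Step 1 — total variance = trace(Sigma) = Σ λ_i = 29 + 4 = 33.

Step 2 — fraction explained by component i = λ_i / Σ λ:
  PC1: 29/33 = 0.8788
  PC2: 4/33 = 0.1212

Step 3 — cumulative fraction after k components = (λ_1 + ... + λ_k) / Σ λ:
  k = 1: 29/33 = 0.8788
  k = 2: (29 + 4)/33 = 33/33 = 1

Summary (fraction, with percent):

explained: PC1 0.8788 (87.88%), PC2 0.1212 (12.12%);  cumulative: 0.8788, 1


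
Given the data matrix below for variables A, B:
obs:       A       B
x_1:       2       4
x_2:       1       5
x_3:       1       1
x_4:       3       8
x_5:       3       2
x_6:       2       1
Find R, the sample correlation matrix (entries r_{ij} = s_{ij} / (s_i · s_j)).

Step 1 — column means:
  mean(A) = (2 + 1 + 1 + 3 + 3 + 2) / 6 = 12/6 = 2
  mean(B) = (4 + 5 + 1 + 8 + 2 + 1) / 6 = 21/6 = 3.5

Step 2 — sample variances and covariances s[i,j] = (1/(n-1)) · Σ_k (x_{k,i} - mean_i) · (x_{k,j} - mean_j), with n-1 = 5:
  s[A,A] = ((0)·(0) + (-1)·(-1) + (-1)·(-1) + (1)·(1) + (1)·(1) + (0)·(0)) / 5 = 4/5 = 0.8
  s[A,B] = ((0)·(0.5) + (-1)·(1.5) + (-1)·(-2.5) + (1)·(4.5) + (1)·(-1.5) + (0)·(-2.5)) / 5 = 4/5 = 0.8
  s[B,B] = ((0.5)·(0.5) + (1.5)·(1.5) + (-2.5)·(-2.5) + (4.5)·(4.5) + (-1.5)·(-1.5) + (-2.5)·(-2.5)) / 5 = 37.5/5 = 7.5
  Sample standard deviations s_i = √(s[i,i]):
  s(A) = √(0.8) = 0.8944
  s(B) = √(7.5) = 2.7386

Step 3 — r_{ij} = s_{ij} / (s_i · s_j):
  r[A,A] = 1 (diagonal).
  r[A,B] = 0.8 / (0.8944 · 2.7386) = 0.8 / 2.4495 = 0.3266
  r[B,B] = 1 (diagonal).

R is symmetric with unit diagonal. Assembling:

R = [[1, 0.3266],
 [0.3266, 1]]


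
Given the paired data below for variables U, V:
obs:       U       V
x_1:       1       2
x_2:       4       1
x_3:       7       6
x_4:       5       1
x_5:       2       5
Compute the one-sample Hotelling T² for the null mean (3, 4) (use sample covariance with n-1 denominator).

Step 1 — sample mean vector:
  mean(U) = (1 + 4 + 7 + 5 + 2) / 5 = 19/5 = 3.8
  mean(V) = (2 + 1 + 6 + 1 + 5) / 5 = 15/5 = 3
  x̄ = (3.8, 3),  deviation x̄ - mu_0 = (3.8, 3) - (3, 4) = (0.8, -1).

Step 2 — sample covariance matrix, S[i,j] = (1/(n-1)) · Σ_k (x_{k,i} - mean_i) · (x_{k,j} - mean_j), divisor n-1 = 4:
  S[U,U] = ((-2.8)·(-2.8) + (0.2)·(0.2) + (3.2)·(3.2) + (1.2)·(1.2) + (-1.8)·(-1.8)) / 4 = 22.8/4 = 5.7
  S[U,V] = ((-2.8)·(-1) + (0.2)·(-2) + (3.2)·(3) + (1.2)·(-2) + (-1.8)·(2)) / 4 = 6/4 = 1.5
  S[V,V] = ((-1)·(-1) + (-2)·(-2) + (3)·(3) + (-2)·(-2) + (2)·(2)) / 4 = 22/4 = 5.5
  S = [[5.7, 1.5],
 [1.5, 5.5]].

Step 3 — invert S. det(S) = 5.7·5.5 - (1.5)² = 29.1.
  S^{-1} = (1/det) · [[d, -b], [-b, a]] = [[0.189, -0.0515],
 [-0.0515, 0.1959]].

Step 4 — quadratic form (x̄ - mu_0)^T · S^{-1} · (x̄ - mu_0):
  S^{-1} · (x̄ - mu_0) = (0.2027, -0.2371),
  (x̄ - mu_0)^T · [...] = (0.8)·(0.2027) + (-1)·(-0.2371) = 0.3993.

Step 5 — scale by n: T² = 5 · 0.3993 = 1.9966.

T² ≈ 1.9966


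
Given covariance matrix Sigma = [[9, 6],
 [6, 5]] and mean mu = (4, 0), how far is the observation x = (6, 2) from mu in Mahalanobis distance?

Step 1 — centre the observation: (x - mu) = (2, 2).

Step 2 — invert Sigma. det(Sigma) = 9·5 - (6)² = 9.
  Sigma^{-1} = (1/det) · [[d, -b], [-b, a]] = [[0.5556, -0.6667],
 [-0.6667, 1]].

Step 3 — form the quadratic (x - mu)^T · Sigma^{-1} · (x - mu):
  Sigma^{-1} · (x - mu) = (-0.2222, 0.6667).
  (x - mu)^T · [Sigma^{-1} · (x - mu)] = (2)·(-0.2222) + (2)·(0.6667) = 0.8889.

Step 4 — take square root: d = √(0.8889) ≈ 0.9428.

d(x, mu) = √(0.8889) ≈ 0.9428


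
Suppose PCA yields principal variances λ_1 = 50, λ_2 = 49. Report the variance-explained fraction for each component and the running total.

Step 1 — total variance = trace(Sigma) = Σ λ_i = 50 + 49 = 99.

Step 2 — fraction explained by component i = λ_i / Σ λ:
  PC1: 50/99 = 0.5051
  PC2: 49/99 = 0.4949

Step 3 — cumulative fraction after k components = (λ_1 + ... + λ_k) / Σ λ:
  k = 1: 50/99 = 0.5051
  k = 2: (50 + 49)/99 = 99/99 = 1

Summary (fraction, with percent):

explained: PC1 0.5051 (50.51%), PC2 0.4949 (49.49%);  cumulative: 0.5051, 1


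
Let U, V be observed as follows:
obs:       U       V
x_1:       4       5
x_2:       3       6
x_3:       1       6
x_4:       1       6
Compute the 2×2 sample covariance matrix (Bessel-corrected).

Step 1 — column means:
  mean(U) = (4 + 3 + 1 + 1) / 4 = 9/4 = 2.25
  mean(V) = (5 + 6 + 6 + 6) / 4 = 23/4 = 5.75

Step 2 — sample covariance S[i,j] = (1/(n-1)) · Σ_k (x_{k,i} - mean_i) · (x_{k,j} - mean_j), with n-1 = 3.
  S[U,U] = ((1.75)·(1.75) + (0.75)·(0.75) + (-1.25)·(-1.25) + (-1.25)·(-1.25)) / 3 = 6.75/3 = 2.25
  S[U,V] = ((1.75)·(-0.75) + (0.75)·(0.25) + (-1.25)·(0.25) + (-1.25)·(0.25)) / 3 = -1.75/3 = -0.5833
  S[V,V] = ((-0.75)·(-0.75) + (0.25)·(0.25) + (0.25)·(0.25) + (0.25)·(0.25)) / 3 = 0.75/3 = 0.25

S is symmetric (S[j,i] = S[i,j]). Assembling:

S = [[2.25, -0.5833],
 [-0.5833, 0.25]]


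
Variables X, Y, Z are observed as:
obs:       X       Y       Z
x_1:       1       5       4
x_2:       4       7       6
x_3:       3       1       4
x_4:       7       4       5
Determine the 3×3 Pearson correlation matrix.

Step 1 — column means:
  mean(X) = (1 + 4 + 3 + 7) / 4 = 15/4 = 3.75
  mean(Y) = (5 + 7 + 1 + 4) / 4 = 17/4 = 4.25
  mean(Z) = (4 + 6 + 4 + 5) / 4 = 19/4 = 4.75

Step 2 — sample variances and covariances s[i,j] = (1/(n-1)) · Σ_k (x_{k,i} - mean_i) · (x_{k,j} - mean_j), with n-1 = 3:
  s[X,X] = ((-2.75)·(-2.75) + (0.25)·(0.25) + (-0.75)·(-0.75) + (3.25)·(3.25)) / 3 = 18.75/3 = 6.25
  s[X,Y] = ((-2.75)·(0.75) + (0.25)·(2.75) + (-0.75)·(-3.25) + (3.25)·(-0.25)) / 3 = 0.25/3 = 0.0833
  s[X,Z] = ((-2.75)·(-0.75) + (0.25)·(1.25) + (-0.75)·(-0.75) + (3.25)·(0.25)) / 3 = 3.75/3 = 1.25
  s[Y,Y] = ((0.75)·(0.75) + (2.75)·(2.75) + (-3.25)·(-3.25) + (-0.25)·(-0.25)) / 3 = 18.75/3 = 6.25
  s[Y,Z] = ((0.75)·(-0.75) + (2.75)·(1.25) + (-3.25)·(-0.75) + (-0.25)·(0.25)) / 3 = 5.25/3 = 1.75
  s[Z,Z] = ((-0.75)·(-0.75) + (1.25)·(1.25) + (-0.75)·(-0.75) + (0.25)·(0.25)) / 3 = 2.75/3 = 0.9167
  Sample standard deviations s_i = √(s[i,i]):
  s(X) = √(6.25) = 2.5
  s(Y) = √(6.25) = 2.5
  s(Z) = √(0.9167) = 0.9574

Step 3 — r_{ij} = s_{ij} / (s_i · s_j):
  r[X,X] = 1 (diagonal).
  r[X,Y] = 0.0833 / (2.5 · 2.5) = 0.0833 / 6.25 = 0.0133
  r[X,Z] = 1.25 / (2.5 · 0.9574) = 1.25 / 2.3936 = 0.5222
  r[Y,Y] = 1 (diagonal).
  r[Y,Z] = 1.75 / (2.5 · 0.9574) = 1.75 / 2.3936 = 0.7311
  r[Z,Z] = 1 (diagonal).

R is symmetric with unit diagonal. Assembling:

R = [[1, 0.0133, 0.5222],
 [0.0133, 1, 0.7311],
 [0.5222, 0.7311, 1]]


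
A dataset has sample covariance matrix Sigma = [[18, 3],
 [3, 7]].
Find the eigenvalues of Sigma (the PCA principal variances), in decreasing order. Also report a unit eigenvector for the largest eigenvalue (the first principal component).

Step 1 — characteristic polynomial of 2×2 Sigma:
  det(Sigma - λI) = λ² - trace · λ + det = 0.
  trace = 18 + 7 = 25, det = 18·7 - (3)² = 117.
Step 2 — discriminant:
  Δ = trace² - 4·det = 625 - 468 = 157.
Step 3 — eigenvalues:
  λ = (trace ± √Δ)/2 = (25 ± 12.53)/2,
  λ_1 = 18.765,  λ_2 = 6.235.

Step 4 — unit eigenvector for λ_1: solve (Sigma - λ_1 I)v = 0. First row:
  (18 - 18.765)·v_x + (3)·v_y = 0, i.e. (-0.765)·v_x + (3)·v_y = 0,
  so v ∝ (b, λ_1 - a) = (3, 0.765) = u.
  ||u|| = √((3)² + (0.765)²) = √(9.5852) ≈ 3.096,
  v_1 = u/||u|| ≈ (0.969, 0.2471) (||v_1|| = 1).

λ_1 = 18.765,  λ_2 = 6.235;  v_1 ≈ (0.969, 0.2471)


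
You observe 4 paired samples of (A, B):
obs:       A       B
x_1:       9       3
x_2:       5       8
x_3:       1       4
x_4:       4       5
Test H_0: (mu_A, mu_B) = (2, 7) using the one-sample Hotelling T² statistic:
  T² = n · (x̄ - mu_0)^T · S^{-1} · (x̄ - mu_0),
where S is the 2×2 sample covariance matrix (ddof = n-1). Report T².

Step 1 — sample mean vector:
  mean(A) = (9 + 5 + 1 + 4) / 4 = 19/4 = 4.75
  mean(B) = (3 + 8 + 4 + 5) / 4 = 20/4 = 5
  x̄ = (4.75, 5),  deviation x̄ - mu_0 = (4.75, 5) - (2, 7) = (2.75, -2).

Step 2 — sample covariance matrix, S[i,j] = (1/(n-1)) · Σ_k (x_{k,i} - mean_i) · (x_{k,j} - mean_j), divisor n-1 = 3:
  S[A,A] = ((4.25)·(4.25) + (0.25)·(0.25) + (-3.75)·(-3.75) + (-0.75)·(-0.75)) / 3 = 32.75/3 = 10.9167
  S[A,B] = ((4.25)·(-2) + (0.25)·(3) + (-3.75)·(-1) + (-0.75)·(0)) / 3 = -4/3 = -1.3333
  S[B,B] = ((-2)·(-2) + (3)·(3) + (-1)·(-1) + (0)·(0)) / 3 = 14/3 = 4.6667
  S = [[10.9167, -1.3333],
 [-1.3333, 4.6667]].

Step 3 — invert S. det(S) = 10.9167·4.6667 - (-1.3333)² = 49.1667.
  S^{-1} = (1/det) · [[d, -b], [-b, a]] = [[0.0949, 0.0271],
 [0.0271, 0.222]].

Step 4 — quadratic form (x̄ - mu_0)^T · S^{-1} · (x̄ - mu_0):
  S^{-1} · (x̄ - mu_0) = (0.2068, -0.3695),
  (x̄ - mu_0)^T · [...] = (2.75)·(0.2068) + (-2)·(-0.3695) = 1.3076.

Step 5 — scale by n: T² = 4 · 1.3076 = 5.2305.

T² ≈ 5.2305


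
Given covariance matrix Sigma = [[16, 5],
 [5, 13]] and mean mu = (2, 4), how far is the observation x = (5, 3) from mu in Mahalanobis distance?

Step 1 — centre the observation: (x - mu) = (3, -1).

Step 2 — invert Sigma. det(Sigma) = 16·13 - (5)² = 183.
  Sigma^{-1} = (1/det) · [[d, -b], [-b, a]] = [[0.071, -0.0273],
 [-0.0273, 0.0874]].

Step 3 — form the quadratic (x - mu)^T · Sigma^{-1} · (x - mu):
  Sigma^{-1} · (x - mu) = (0.2404, -0.1694).
  (x - mu)^T · [Sigma^{-1} · (x - mu)] = (3)·(0.2404) + (-1)·(-0.1694) = 0.8907.

Step 4 — take square root: d = √(0.8907) ≈ 0.9438.

d(x, mu) = √(0.8907) ≈ 0.9438


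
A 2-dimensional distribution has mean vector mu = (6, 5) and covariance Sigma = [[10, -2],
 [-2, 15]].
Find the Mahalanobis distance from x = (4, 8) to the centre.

Step 1 — centre the observation: (x - mu) = (-2, 3).

Step 2 — invert Sigma. det(Sigma) = 10·15 - (-2)² = 146.
  Sigma^{-1} = (1/det) · [[d, -b], [-b, a]] = [[0.1027, 0.0137],
 [0.0137, 0.0685]].

Step 3 — form the quadratic (x - mu)^T · Sigma^{-1} · (x - mu):
  Sigma^{-1} · (x - mu) = (-0.1644, 0.1781).
  (x - mu)^T · [Sigma^{-1} · (x - mu)] = (-2)·(-0.1644) + (3)·(0.1781) = 0.863.

Step 4 — take square root: d = √(0.863) ≈ 0.929.

d(x, mu) = √(0.863) ≈ 0.929


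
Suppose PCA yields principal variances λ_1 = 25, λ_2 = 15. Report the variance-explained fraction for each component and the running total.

Step 1 — total variance = trace(Sigma) = Σ λ_i = 25 + 15 = 40.

Step 2 — fraction explained by component i = λ_i / Σ λ:
  PC1: 25/40 = 0.625
  PC2: 15/40 = 0.375

Step 3 — cumulative fraction after k components = (λ_1 + ... + λ_k) / Σ λ:
  k = 1: 25/40 = 0.625
  k = 2: (25 + 15)/40 = 40/40 = 1

Summary (fraction, with percent):

explained: PC1 0.625 (62.5%), PC2 0.375 (37.5%);  cumulative: 0.625, 1


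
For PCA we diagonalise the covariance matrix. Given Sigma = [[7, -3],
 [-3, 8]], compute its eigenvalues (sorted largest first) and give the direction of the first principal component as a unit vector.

Step 1 — characteristic polynomial of 2×2 Sigma:
  det(Sigma - λI) = λ² - trace · λ + det = 0.
  trace = 7 + 8 = 15, det = 7·8 - (-3)² = 47.
Step 2 — discriminant:
  Δ = trace² - 4·det = 225 - 188 = 37.
Step 3 — eigenvalues:
  λ = (trace ± √Δ)/2 = (15 ± 6.0828)/2,
  λ_1 = 10.5414,  λ_2 = 4.4586.

Step 4 — unit eigenvector for λ_1: solve (Sigma - λ_1 I)v = 0. First row:
  (7 - 10.5414)·v_x + (-3)·v_y = 0, i.e. (-3.5414)·v_x + (-3)·v_y = 0,
  so v ∝ (b, λ_1 - a) = (-3, 3.5414); multiply by -1 so the first entry is positive: u = (3, -3.5414).
  ||u|| = √((3)² + (-3.5414)²) = √(21.5414) ≈ 4.6413,
  v_1 = u/||u|| ≈ (0.6464, -0.763) (||v_1|| = 1).

λ_1 = 10.5414,  λ_2 = 4.4586;  v_1 ≈ (0.6464, -0.763)


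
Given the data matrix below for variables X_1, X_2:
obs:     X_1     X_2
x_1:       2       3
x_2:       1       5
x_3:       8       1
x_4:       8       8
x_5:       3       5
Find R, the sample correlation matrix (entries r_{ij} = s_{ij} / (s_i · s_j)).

Step 1 — column means:
  mean(X_1) = (2 + 1 + 8 + 8 + 3) / 5 = 22/5 = 4.4
  mean(X_2) = (3 + 5 + 1 + 8 + 5) / 5 = 22/5 = 4.4

Step 2 — sample variances and covariances s[i,j] = (1/(n-1)) · Σ_k (x_{k,i} - mean_i) · (x_{k,j} - mean_j), with n-1 = 4:
  s[X_1,X_1] = ((-2.4)·(-2.4) + (-3.4)·(-3.4) + (3.6)·(3.6) + (3.6)·(3.6) + (-1.4)·(-1.4)) / 4 = 45.2/4 = 11.3
  s[X_1,X_2] = ((-2.4)·(-1.4) + (-3.4)·(0.6) + (3.6)·(-3.4) + (3.6)·(3.6) + (-1.4)·(0.6)) / 4 = 1.2/4 = 0.3
  s[X_2,X_2] = ((-1.4)·(-1.4) + (0.6)·(0.6) + (-3.4)·(-3.4) + (3.6)·(3.6) + (0.6)·(0.6)) / 4 = 27.2/4 = 6.8
  Sample standard deviations s_i = √(s[i,i]):
  s(X_1) = √(11.3) = 3.3615
  s(X_2) = √(6.8) = 2.6077

Step 3 — r_{ij} = s_{ij} / (s_i · s_j):
  r[X_1,X_1] = 1 (diagonal).
  r[X_1,X_2] = 0.3 / (3.3615 · 2.6077) = 0.3 / 8.7658 = 0.0342
  r[X_2,X_2] = 1 (diagonal).

R is symmetric with unit diagonal. Assembling:

R = [[1, 0.0342],
 [0.0342, 1]]


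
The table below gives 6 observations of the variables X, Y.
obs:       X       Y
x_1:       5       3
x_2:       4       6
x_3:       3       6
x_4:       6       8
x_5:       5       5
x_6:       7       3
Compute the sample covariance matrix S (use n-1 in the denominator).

Step 1 — column means:
  mean(X) = (5 + 4 + 3 + 6 + 5 + 7) / 6 = 30/6 = 5
  mean(Y) = (3 + 6 + 6 + 8 + 5 + 3) / 6 = 31/6 = 5.1667

Step 2 — sample covariance S[i,j] = (1/(n-1)) · Σ_k (x_{k,i} - mean_i) · (x_{k,j} - mean_j), with n-1 = 5.
  S[X,X] = ((0)·(0) + (-1)·(-1) + (-2)·(-2) + (1)·(1) + (0)·(0) + (2)·(2)) / 5 = 10/5 = 2
  S[X,Y] = ((0)·(-2.1667) + (-1)·(0.8333) + (-2)·(0.8333) + (1)·(2.8333) + (0)·(-0.1667) + (2)·(-2.1667)) / 5 = -4/5 = -0.8
  S[Y,Y] = ((-2.1667)·(-2.1667) + (0.8333)·(0.8333) + (0.8333)·(0.8333) + (2.8333)·(2.8333) + (-0.1667)·(-0.1667) + (-2.1667)·(-2.1667)) / 5 = 18.8333/5 = 3.7667

S is symmetric (S[j,i] = S[i,j]). Assembling:

S = [[2, -0.8],
 [-0.8, 3.7667]]


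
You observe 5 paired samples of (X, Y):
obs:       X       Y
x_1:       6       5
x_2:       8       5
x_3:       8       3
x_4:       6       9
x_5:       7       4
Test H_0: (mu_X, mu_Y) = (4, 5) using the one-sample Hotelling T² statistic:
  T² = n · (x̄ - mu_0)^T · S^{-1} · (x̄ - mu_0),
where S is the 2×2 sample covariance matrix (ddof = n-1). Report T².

Step 1 — sample mean vector:
  mean(X) = (6 + 8 + 8 + 6 + 7) / 5 = 35/5 = 7
  mean(Y) = (5 + 5 + 3 + 9 + 4) / 5 = 26/5 = 5.2
  x̄ = (7, 5.2),  deviation x̄ - mu_0 = (7, 5.2) - (4, 5) = (3, 0.2).

Step 2 — sample covariance matrix, S[i,j] = (1/(n-1)) · Σ_k (x_{k,i} - mean_i) · (x_{k,j} - mean_j), divisor n-1 = 4:
  S[X,X] = ((-1)·(-1) + (1)·(1) + (1)·(1) + (-1)·(-1) + (0)·(0)) / 4 = 4/4 = 1
  S[X,Y] = ((-1)·(-0.2) + (1)·(-0.2) + (1)·(-2.2) + (-1)·(3.8) + (0)·(-1.2)) / 4 = -6/4 = -1.5
  S[Y,Y] = ((-0.2)·(-0.2) + (-0.2)·(-0.2) + (-2.2)·(-2.2) + (3.8)·(3.8) + (-1.2)·(-1.2)) / 4 = 20.8/4 = 5.2
  S = [[1, -1.5],
 [-1.5, 5.2]].

Step 3 — invert S. det(S) = 1·5.2 - (-1.5)² = 2.95.
  S^{-1} = (1/det) · [[d, -b], [-b, a]] = [[1.7627, 0.5085],
 [0.5085, 0.339]].

Step 4 — quadratic form (x̄ - mu_0)^T · S^{-1} · (x̄ - mu_0):
  S^{-1} · (x̄ - mu_0) = (5.3898, 1.5932),
  (x̄ - mu_0)^T · [...] = (3)·(5.3898) + (0.2)·(1.5932) = 16.4881.

Step 5 — scale by n: T² = 5 · 16.4881 = 82.4407.

T² ≈ 82.4407


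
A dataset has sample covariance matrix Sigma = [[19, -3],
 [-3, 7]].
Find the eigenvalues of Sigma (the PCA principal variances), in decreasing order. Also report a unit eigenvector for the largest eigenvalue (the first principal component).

Step 1 — characteristic polynomial of 2×2 Sigma:
  det(Sigma - λI) = λ² - trace · λ + det = 0.
  trace = 19 + 7 = 26, det = 19·7 - (-3)² = 124.
Step 2 — discriminant:
  Δ = trace² - 4·det = 676 - 496 = 180.
Step 3 — eigenvalues:
  λ = (trace ± √Δ)/2 = (26 ± 13.4164)/2,
  λ_1 = 19.7082,  λ_2 = 6.2918.

Step 4 — unit eigenvector for λ_1: solve (Sigma - λ_1 I)v = 0. First row:
  (19 - 19.7082)·v_x + (-3)·v_y = 0, i.e. (-0.7082)·v_x + (-3)·v_y = 0,
  so v ∝ (b, λ_1 - a) = (-3, 0.7082); multiply by -1 so the first entry is positive: u = (3, -0.7082).
  ||u|| = √((3)² + (-0.7082)²) = √(9.5016) ≈ 3.0825,
  v_1 = u/||u|| ≈ (0.9732, -0.2298) (||v_1|| = 1).

λ_1 = 19.7082,  λ_2 = 6.2918;  v_1 ≈ (0.9732, -0.2298)


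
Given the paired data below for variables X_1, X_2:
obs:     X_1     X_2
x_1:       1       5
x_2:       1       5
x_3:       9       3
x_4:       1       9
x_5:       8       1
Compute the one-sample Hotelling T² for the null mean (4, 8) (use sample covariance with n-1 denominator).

Step 1 — sample mean vector:
  mean(X_1) = (1 + 1 + 9 + 1 + 8) / 5 = 20/5 = 4
  mean(X_2) = (5 + 5 + 3 + 9 + 1) / 5 = 23/5 = 4.6
  x̄ = (4, 4.6),  deviation x̄ - mu_0 = (4, 4.6) - (4, 8) = (0, -3.4).

Step 2 — sample covariance matrix, S[i,j] = (1/(n-1)) · Σ_k (x_{k,i} - mean_i) · (x_{k,j} - mean_j), divisor n-1 = 4:
  S[X_1,X_1] = ((-3)·(-3) + (-3)·(-3) + (5)·(5) + (-3)·(-3) + (4)·(4)) / 4 = 68/4 = 17
  S[X_1,X_2] = ((-3)·(0.4) + (-3)·(0.4) + (5)·(-1.6) + (-3)·(4.4) + (4)·(-3.6)) / 4 = -38/4 = -9.5
  S[X_2,X_2] = ((0.4)·(0.4) + (0.4)·(0.4) + (-1.6)·(-1.6) + (4.4)·(4.4) + (-3.6)·(-3.6)) / 4 = 35.2/4 = 8.8
  S = [[17, -9.5],
 [-9.5, 8.8]].

Step 3 — invert S. det(S) = 17·8.8 - (-9.5)² = 59.35.
  S^{-1} = (1/det) · [[d, -b], [-b, a]] = [[0.1483, 0.1601],
 [0.1601, 0.2864]].

Step 4 — quadratic form (x̄ - mu_0)^T · S^{-1} · (x̄ - mu_0):
  S^{-1} · (x̄ - mu_0) = (-0.5442, -0.9739),
  (x̄ - mu_0)^T · [...] = (0)·(-0.5442) + (-3.4)·(-0.9739) = 3.3112.

Step 5 — scale by n: T² = 5 · 3.3112 = 16.556.

T² ≈ 16.556


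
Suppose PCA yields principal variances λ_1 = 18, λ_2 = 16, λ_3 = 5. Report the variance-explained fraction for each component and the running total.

Step 1 — total variance = trace(Sigma) = Σ λ_i = 18 + 16 + 5 = 39.

Step 2 — fraction explained by component i = λ_i / Σ λ:
  PC1: 18/39 = 0.4615
  PC2: 16/39 = 0.4103
  PC3: 5/39 = 0.1282

Step 3 — cumulative fraction after k components = (λ_1 + ... + λ_k) / Σ λ:
  k = 1: 18/39 = 0.4615
  k = 2: (18 + 16)/39 = 34/39 = 0.8718
  k = 3: (18 + 16 + 5)/39 = 39/39 = 1

Summary (fraction, with percent):

explained: PC1 0.4615 (46.15%), PC2 0.4103 (41.03%), PC3 0.1282 (12.82%);  cumulative: 0.4615, 0.8718, 1


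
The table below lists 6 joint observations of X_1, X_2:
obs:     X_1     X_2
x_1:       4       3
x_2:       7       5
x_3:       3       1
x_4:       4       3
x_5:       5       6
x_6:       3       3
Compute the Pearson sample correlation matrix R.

Step 1 — column means:
  mean(X_1) = (4 + 7 + 3 + 4 + 5 + 3) / 6 = 26/6 = 4.3333
  mean(X_2) = (3 + 5 + 1 + 3 + 6 + 3) / 6 = 21/6 = 3.5

Step 2 — sample variances and covariances s[i,j] = (1/(n-1)) · Σ_k (x_{k,i} - mean_i) · (x_{k,j} - mean_j), with n-1 = 5:
  s[X_1,X_1] = ((-0.3333)·(-0.3333) + (2.6667)·(2.6667) + (-1.3333)·(-1.3333) + (-0.3333)·(-0.3333) + (0.6667)·(0.6667) + (-1.3333)·(-1.3333)) / 5 = 11.3333/5 = 2.2667
  s[X_1,X_2] = ((-0.3333)·(-0.5) + (2.6667)·(1.5) + (-1.3333)·(-2.5) + (-0.3333)·(-0.5) + (0.6667)·(2.5) + (-1.3333)·(-0.5)) / 5 = 10/5 = 2
  s[X_2,X_2] = ((-0.5)·(-0.5) + (1.5)·(1.5) + (-2.5)·(-2.5) + (-0.5)·(-0.5) + (2.5)·(2.5) + (-0.5)·(-0.5)) / 5 = 15.5/5 = 3.1
  Sample standard deviations s_i = √(s[i,i]):
  s(X_1) = √(2.2667) = 1.5055
  s(X_2) = √(3.1) = 1.7607

Step 3 — r_{ij} = s_{ij} / (s_i · s_j):
  r[X_1,X_1] = 1 (diagonal).
  r[X_1,X_2] = 2 / (1.5055 · 1.7607) = 2 / 2.6508 = 0.7545
  r[X_2,X_2] = 1 (diagonal).

R is symmetric with unit diagonal. Assembling:

R = [[1, 0.7545],
 [0.7545, 1]]


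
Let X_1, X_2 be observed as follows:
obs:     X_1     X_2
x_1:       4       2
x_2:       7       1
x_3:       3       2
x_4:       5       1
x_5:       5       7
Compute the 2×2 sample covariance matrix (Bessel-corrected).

Step 1 — column means:
  mean(X_1) = (4 + 7 + 3 + 5 + 5) / 5 = 24/5 = 4.8
  mean(X_2) = (2 + 1 + 2 + 1 + 7) / 5 = 13/5 = 2.6

Step 2 — sample covariance S[i,j] = (1/(n-1)) · Σ_k (x_{k,i} - mean_i) · (x_{k,j} - mean_j), with n-1 = 4.
  S[X_1,X_1] = ((-0.8)·(-0.8) + (2.2)·(2.2) + (-1.8)·(-1.8) + (0.2)·(0.2) + (0.2)·(0.2)) / 4 = 8.8/4 = 2.2
  S[X_1,X_2] = ((-0.8)·(-0.6) + (2.2)·(-1.6) + (-1.8)·(-0.6) + (0.2)·(-1.6) + (0.2)·(4.4)) / 4 = -1.4/4 = -0.35
  S[X_2,X_2] = ((-0.6)·(-0.6) + (-1.6)·(-1.6) + (-0.6)·(-0.6) + (-1.6)·(-1.6) + (4.4)·(4.4)) / 4 = 25.2/4 = 6.3

S is symmetric (S[j,i] = S[i,j]). Assembling:

S = [[2.2, -0.35],
 [-0.35, 6.3]]


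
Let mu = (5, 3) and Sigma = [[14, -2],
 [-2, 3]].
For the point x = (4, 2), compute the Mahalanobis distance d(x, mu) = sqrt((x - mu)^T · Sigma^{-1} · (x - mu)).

Step 1 — centre the observation: (x - mu) = (-1, -1).

Step 2 — invert Sigma. det(Sigma) = 14·3 - (-2)² = 38.
  Sigma^{-1} = (1/det) · [[d, -b], [-b, a]] = [[0.0789, 0.0526],
 [0.0526, 0.3684]].

Step 3 — form the quadratic (x - mu)^T · Sigma^{-1} · (x - mu):
  Sigma^{-1} · (x - mu) = (-0.1316, -0.4211).
  (x - mu)^T · [Sigma^{-1} · (x - mu)] = (-1)·(-0.1316) + (-1)·(-0.4211) = 0.5526.

Step 4 — take square root: d = √(0.5526) ≈ 0.7434.

d(x, mu) = √(0.5526) ≈ 0.7434


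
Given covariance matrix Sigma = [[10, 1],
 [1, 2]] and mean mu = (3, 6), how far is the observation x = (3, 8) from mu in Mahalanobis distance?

Step 1 — centre the observation: (x - mu) = (0, 2).

Step 2 — invert Sigma. det(Sigma) = 10·2 - (1)² = 19.
  Sigma^{-1} = (1/det) · [[d, -b], [-b, a]] = [[0.1053, -0.0526],
 [-0.0526, 0.5263]].

Step 3 — form the quadratic (x - mu)^T · Sigma^{-1} · (x - mu):
  Sigma^{-1} · (x - mu) = (-0.1053, 1.0526).
  (x - mu)^T · [Sigma^{-1} · (x - mu)] = (0)·(-0.1053) + (2)·(1.0526) = 2.1053.

Step 4 — take square root: d = √(2.1053) ≈ 1.451.

d(x, mu) = √(2.1053) ≈ 1.451


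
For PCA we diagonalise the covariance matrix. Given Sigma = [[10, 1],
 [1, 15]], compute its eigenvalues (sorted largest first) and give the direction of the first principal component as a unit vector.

Step 1 — characteristic polynomial of 2×2 Sigma:
  det(Sigma - λI) = λ² - trace · λ + det = 0.
  trace = 10 + 15 = 25, det = 10·15 - (1)² = 149.
Step 2 — discriminant:
  Δ = trace² - 4·det = 625 - 596 = 29.
Step 3 — eigenvalues:
  λ = (trace ± √Δ)/2 = (25 ± 5.3852)/2,
  λ_1 = 15.1926,  λ_2 = 9.8074.

Step 4 — unit eigenvector for λ_1: solve (Sigma - λ_1 I)v = 0. First row:
  (10 - 15.1926)·v_x + (1)·v_y = 0, i.e. (-5.1926)·v_x + (1)·v_y = 0,
  so v ∝ (b, λ_1 - a) = (1, 5.1926) = u.
  ||u|| = √((1)² + (5.1926)²) = √(27.9629) ≈ 5.288,
  v_1 = u/||u|| ≈ (0.1891, 0.982) (||v_1|| = 1).

λ_1 = 15.1926,  λ_2 = 9.8074;  v_1 ≈ (0.1891, 0.982)


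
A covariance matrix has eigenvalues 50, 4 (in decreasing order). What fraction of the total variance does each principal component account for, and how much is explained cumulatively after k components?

Step 1 — total variance = trace(Sigma) = Σ λ_i = 50 + 4 = 54.

Step 2 — fraction explained by component i = λ_i / Σ λ:
  PC1: 50/54 = 0.9259
  PC2: 4/54 = 0.0741

Step 3 — cumulative fraction after k components = (λ_1 + ... + λ_k) / Σ λ:
  k = 1: 50/54 = 0.9259
  k = 2: (50 + 4)/54 = 54/54 = 1

Summary (fraction, with percent):

explained: PC1 0.9259 (92.59%), PC2 0.0741 (7.41%);  cumulative: 0.9259, 1


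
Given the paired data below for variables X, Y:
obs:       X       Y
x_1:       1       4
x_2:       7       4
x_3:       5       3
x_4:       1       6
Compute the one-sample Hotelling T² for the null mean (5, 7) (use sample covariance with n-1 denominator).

Step 1 — sample mean vector:
  mean(X) = (1 + 7 + 5 + 1) / 4 = 14/4 = 3.5
  mean(Y) = (4 + 4 + 3 + 6) / 4 = 17/4 = 4.25
  x̄ = (3.5, 4.25),  deviation x̄ - mu_0 = (3.5, 4.25) - (5, 7) = (-1.5, -2.75).

Step 2 — sample covariance matrix, S[i,j] = (1/(n-1)) · Σ_k (x_{k,i} - mean_i) · (x_{k,j} - mean_j), divisor n-1 = 3:
  S[X,X] = ((-2.5)·(-2.5) + (3.5)·(3.5) + (1.5)·(1.5) + (-2.5)·(-2.5)) / 3 = 27/3 = 9
  S[X,Y] = ((-2.5)·(-0.25) + (3.5)·(-0.25) + (1.5)·(-1.25) + (-2.5)·(1.75)) / 3 = -6.5/3 = -2.1667
  S[Y,Y] = ((-0.25)·(-0.25) + (-0.25)·(-0.25) + (-1.25)·(-1.25) + (1.75)·(1.75)) / 3 = 4.75/3 = 1.5833
  S = [[9, -2.1667],
 [-2.1667, 1.5833]].

Step 3 — invert S. det(S) = 9·1.5833 - (-2.1667)² = 9.5556.
  S^{-1} = (1/det) · [[d, -b], [-b, a]] = [[0.1657, 0.2267],
 [0.2267, 0.9419]].

Step 4 — quadratic form (x̄ - mu_0)^T · S^{-1} · (x̄ - mu_0):
  S^{-1} · (x̄ - mu_0) = (-0.8721, -2.9302),
  (x̄ - mu_0)^T · [...] = (-1.5)·(-0.8721) + (-2.75)·(-2.9302) = 9.3663.

Step 5 — scale by n: T² = 4 · 9.3663 = 37.4651.

T² ≈ 37.4651


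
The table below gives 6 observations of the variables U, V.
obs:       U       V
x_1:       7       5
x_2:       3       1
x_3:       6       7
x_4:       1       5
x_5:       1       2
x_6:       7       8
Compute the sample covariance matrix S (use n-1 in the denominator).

Step 1 — column means:
  mean(U) = (7 + 3 + 6 + 1 + 1 + 7) / 6 = 25/6 = 4.1667
  mean(V) = (5 + 1 + 7 + 5 + 2 + 8) / 6 = 28/6 = 4.6667

Step 2 — sample covariance S[i,j] = (1/(n-1)) · Σ_k (x_{k,i} - mean_i) · (x_{k,j} - mean_j), with n-1 = 5.
  S[U,U] = ((2.8333)·(2.8333) + (-1.1667)·(-1.1667) + (1.8333)·(1.8333) + (-3.1667)·(-3.1667) + (-3.1667)·(-3.1667) + (2.8333)·(2.8333)) / 5 = 40.8333/5 = 8.1667
  S[U,V] = ((2.8333)·(0.3333) + (-1.1667)·(-3.6667) + (1.8333)·(2.3333) + (-3.1667)·(0.3333) + (-3.1667)·(-2.6667) + (2.8333)·(3.3333)) / 5 = 26.3333/5 = 5.2667
  S[V,V] = ((0.3333)·(0.3333) + (-3.6667)·(-3.6667) + (2.3333)·(2.3333) + (0.3333)·(0.3333) + (-2.6667)·(-2.6667) + (3.3333)·(3.3333)) / 5 = 37.3333/5 = 7.4667

S is symmetric (S[j,i] = S[i,j]). Assembling:

S = [[8.1667, 5.2667],
 [5.2667, 7.4667]]


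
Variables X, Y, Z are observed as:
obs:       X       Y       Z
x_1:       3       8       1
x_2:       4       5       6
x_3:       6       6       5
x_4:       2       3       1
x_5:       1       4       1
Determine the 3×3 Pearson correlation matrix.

Step 1 — column means:
  mean(X) = (3 + 4 + 6 + 2 + 1) / 5 = 16/5 = 3.2
  mean(Y) = (8 + 5 + 6 + 3 + 4) / 5 = 26/5 = 5.2
  mean(Z) = (1 + 6 + 5 + 1 + 1) / 5 = 14/5 = 2.8

Step 2 — sample variances and covariances s[i,j] = (1/(n-1)) · Σ_k (x_{k,i} - mean_i) · (x_{k,j} - mean_j), with n-1 = 4:
  s[X,X] = ((-0.2)·(-0.2) + (0.8)·(0.8) + (2.8)·(2.8) + (-1.2)·(-1.2) + (-2.2)·(-2.2)) / 4 = 14.8/4 = 3.7
  s[X,Y] = ((-0.2)·(2.8) + (0.8)·(-0.2) + (2.8)·(0.8) + (-1.2)·(-2.2) + (-2.2)·(-1.2)) / 4 = 6.8/4 = 1.7
  s[X,Z] = ((-0.2)·(-1.8) + (0.8)·(3.2) + (2.8)·(2.2) + (-1.2)·(-1.8) + (-2.2)·(-1.8)) / 4 = 15.2/4 = 3.8
  s[Y,Y] = ((2.8)·(2.8) + (-0.2)·(-0.2) + (0.8)·(0.8) + (-2.2)·(-2.2) + (-1.2)·(-1.2)) / 4 = 14.8/4 = 3.7
  s[Y,Z] = ((2.8)·(-1.8) + (-0.2)·(3.2) + (0.8)·(2.2) + (-2.2)·(-1.8) + (-1.2)·(-1.8)) / 4 = 2.2/4 = 0.55
  s[Z,Z] = ((-1.8)·(-1.8) + (3.2)·(3.2) + (2.2)·(2.2) + (-1.8)·(-1.8) + (-1.8)·(-1.8)) / 4 = 24.8/4 = 6.2
  Sample standard deviations s_i = √(s[i,i]):
  s(X) = √(3.7) = 1.9235
  s(Y) = √(3.7) = 1.9235
  s(Z) = √(6.2) = 2.49

Step 3 — r_{ij} = s_{ij} / (s_i · s_j):
  r[X,X] = 1 (diagonal).
  r[X,Y] = 1.7 / (1.9235 · 1.9235) = 1.7 / 3.7 = 0.4595
  r[X,Z] = 3.8 / (1.9235 · 2.49) = 3.8 / 4.7896 = 0.7934
  r[Y,Y] = 1 (diagonal).
  r[Y,Z] = 0.55 / (1.9235 · 2.49) = 0.55 / 4.7896 = 0.1148
  r[Z,Z] = 1 (diagonal).

R is symmetric with unit diagonal. Assembling:

R = [[1, 0.4595, 0.7934],
 [0.4595, 1, 0.1148],
 [0.7934, 0.1148, 1]]


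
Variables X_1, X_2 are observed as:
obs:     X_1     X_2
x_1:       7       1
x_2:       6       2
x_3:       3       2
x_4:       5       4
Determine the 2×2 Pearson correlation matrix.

Step 1 — column means:
  mean(X_1) = (7 + 6 + 3 + 5) / 4 = 21/4 = 5.25
  mean(X_2) = (1 + 2 + 2 + 4) / 4 = 9/4 = 2.25

Step 2 — sample variances and covariances s[i,j] = (1/(n-1)) · Σ_k (x_{k,i} - mean_i) · (x_{k,j} - mean_j), with n-1 = 3:
  s[X_1,X_1] = ((1.75)·(1.75) + (0.75)·(0.75) + (-2.25)·(-2.25) + (-0.25)·(-0.25)) / 3 = 8.75/3 = 2.9167
  s[X_1,X_2] = ((1.75)·(-1.25) + (0.75)·(-0.25) + (-2.25)·(-0.25) + (-0.25)·(1.75)) / 3 = -2.25/3 = -0.75
  s[X_2,X_2] = ((-1.25)·(-1.25) + (-0.25)·(-0.25) + (-0.25)·(-0.25) + (1.75)·(1.75)) / 3 = 4.75/3 = 1.5833
  Sample standard deviations s_i = √(s[i,i]):
  s(X_1) = √(2.9167) = 1.7078
  s(X_2) = √(1.5833) = 1.2583

Step 3 — r_{ij} = s_{ij} / (s_i · s_j):
  r[X_1,X_1] = 1 (diagonal).
  r[X_1,X_2] = -0.75 / (1.7078 · 1.2583) = -0.75 / 2.149 = -0.349
  r[X_2,X_2] = 1 (diagonal).

R is symmetric with unit diagonal. Assembling:

R = [[1, -0.349],
 [-0.349, 1]]


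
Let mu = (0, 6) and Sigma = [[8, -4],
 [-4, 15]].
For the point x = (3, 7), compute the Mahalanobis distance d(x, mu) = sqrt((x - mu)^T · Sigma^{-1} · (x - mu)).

Step 1 — centre the observation: (x - mu) = (3, 1).

Step 2 — invert Sigma. det(Sigma) = 8·15 - (-4)² = 104.
  Sigma^{-1} = (1/det) · [[d, -b], [-b, a]] = [[0.1442, 0.0385],
 [0.0385, 0.0769]].

Step 3 — form the quadratic (x - mu)^T · Sigma^{-1} · (x - mu):
  Sigma^{-1} · (x - mu) = (0.4712, 0.1923).
  (x - mu)^T · [Sigma^{-1} · (x - mu)] = (3)·(0.4712) + (1)·(0.1923) = 1.6058.

Step 4 — take square root: d = √(1.6058) ≈ 1.2672.

d(x, mu) = √(1.6058) ≈ 1.2672
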